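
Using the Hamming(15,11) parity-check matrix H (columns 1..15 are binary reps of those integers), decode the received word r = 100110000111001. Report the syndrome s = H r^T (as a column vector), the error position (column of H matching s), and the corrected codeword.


s = (0, 0, 1, 0)^T, error position = 2, corrected codeword c = 110110000111001

Compute s = H r^T mod 2 one row at a time:
  s_1 = 0 + 0 + 1 + 1 + 1 + 0 + 0 + 1 = 4 ≡ 0 (mod 2).
  s_2 = 1 + 1 + 0 + 0 + 1 + 0 + 0 + 1 = 4 ≡ 0 (mod 2).
  s_3 = 0 + 0 + 0 + 0 + 1 + 1 + 0 + 1 = 3 ≡ 1 (mod 2).
  s_4 = 1 + 0 + 1 + 0 + 0 + 1 + 0 + 1 = 4 ≡ 0 (mod 2).
s = (0, 0, 1, 0)^T — this equals column 2 of H (binary 0010), so error is at position 2.
Correct: flip bit 2 of r = 100110000111001 to get c = 110110000111001.


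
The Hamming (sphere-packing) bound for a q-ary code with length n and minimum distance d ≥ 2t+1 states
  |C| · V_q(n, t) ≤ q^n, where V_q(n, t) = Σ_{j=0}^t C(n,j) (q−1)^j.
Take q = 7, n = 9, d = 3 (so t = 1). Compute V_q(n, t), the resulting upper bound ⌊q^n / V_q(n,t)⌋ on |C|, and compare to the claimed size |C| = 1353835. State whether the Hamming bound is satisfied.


V_q(n, t) = 55, q^n = 40353607, Hamming bound = 733701, |C| = 1353835 > bound (violated).

Step 1: Compute V_q(n, t) = Σ_{j=0}^1 C(n, j) (q−1)^j.
  j = 0: C(9,0)·(6)^0 = 1·1 = 1.
  j = 1: C(9,1)·(6)^1 = 9·6 = 54.
  V_q(n, t) = 1 + 54 = 55.
Step 2: q^n = 7^9 = 40353607.
Step 3: Hamming bound ⌊q^n / V_q(n,t)⌋ = ⌊40353607/55⌋ = 733701.
Step 4: Compare |C| = 1353835 to 733701: violated.
The claimed |C| lies above the Hamming bound, so no 7-ary code of length 9 with d ≥ 3 can have 1353835 codewords.


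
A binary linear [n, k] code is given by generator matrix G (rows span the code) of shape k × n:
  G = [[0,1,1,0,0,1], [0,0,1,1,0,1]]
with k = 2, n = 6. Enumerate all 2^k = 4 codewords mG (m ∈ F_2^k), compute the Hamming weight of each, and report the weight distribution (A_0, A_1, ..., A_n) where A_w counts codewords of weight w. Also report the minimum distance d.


Weight distribution: A_0 = 1, A_2 = 1, A_3 = 2. Minimum distance d = 2.

Enumerate all 2^2 = 4 messages m ∈ F_2^2.
For each, compute codeword c = mG in F_2^6, then tally its weight.
  m = 00 → c = 000000, weight = 0.
  m = 10 → c = 011001, weight = 3.
  m = 01 → c = 001101, weight = 3.
  m = 11 → c = 010100, weight = 2.
Tally weights:
  weight 0: 1 codewords.
  weight 2: 1 codewords.
  weight 3: 2 codewords.
Minimum distance d = smallest w > 0 with A_w > 0 = 2.
Sanity: Σ A_w = 4 = 2^2 = 4 ✓.


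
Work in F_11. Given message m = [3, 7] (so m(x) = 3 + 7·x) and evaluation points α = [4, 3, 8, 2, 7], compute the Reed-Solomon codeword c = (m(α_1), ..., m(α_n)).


c = [9, 2, 4, 6, 8]

Message polynomial: m(x) = 3 + 7·x (mod 11).
For each evaluation point α_i, compute m(α_i) mod 11:
  α_1 = 4: Horner steps 7 → 9, so m(4) = 9.
  α_2 = 3: Horner steps 7 → 2, so m(3) = 2.
  α_3 = 8: Horner steps 7 → 4, so m(8) = 4.
  α_4 = 2: Horner steps 7 → 6, so m(2) = 6.
  α_5 = 7: Horner steps 7 → 8, so m(7) = 8.
Codeword c = [9, 2, 4, 6, 8] ∈ F_11^5.


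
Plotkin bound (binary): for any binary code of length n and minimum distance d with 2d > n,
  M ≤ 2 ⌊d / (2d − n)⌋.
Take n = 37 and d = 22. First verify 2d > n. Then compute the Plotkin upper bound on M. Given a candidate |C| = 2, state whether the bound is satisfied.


Plotkin bound M ≤ 6; given |C| = 2 ≤ bound (satisfied).

Check applicability: 2d = 44, n = 37.
2d − n = 7 > 0, so Plotkin applies.
Compute d/(2d−n) = 22/7 ≈ 3.1429.
⌊d/(2d−n)⌋ = 3.
Plotkin bound: M ≤ 2·3 = 6.
Given |C| = 2, check: satisfied.
This |C| is below the Plotkin bound.


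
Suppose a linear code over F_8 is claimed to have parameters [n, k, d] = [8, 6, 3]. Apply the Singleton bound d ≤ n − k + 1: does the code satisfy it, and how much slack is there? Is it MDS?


Singleton RHS = n − k + 1 = 3, slack = 0, bound satisfied, MDS.

Singleton bound: d ≤ n − k + 1.
Here n = 8, k = 6, so n − k + 1 = 3.
Given d = 3, check d ≤ 3: YES.
Slack = (n − k + 1) − d = 0.
The code is MDS (slack = 0).
Description: the claimed parameters are [8, 6, 3]_8; such a code would be MDS (meets Singleton bound).


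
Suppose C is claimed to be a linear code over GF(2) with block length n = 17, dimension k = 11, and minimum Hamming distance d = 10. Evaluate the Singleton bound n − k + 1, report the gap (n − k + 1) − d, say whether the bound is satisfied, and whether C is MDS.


Singleton RHS = n − k + 1 = 7, slack = -3, bound violated (no such code; not MDS).

Singleton bound: d ≤ n − k + 1.
Here n = 17, k = 11, so n − k + 1 = 7.
Given d = 10, check d ≤ 7: NO.
Slack = (n − k + 1) − d = -3.
The slack is negative: d = 10 exceeds n − k + 1 = 7 by 3, so the Singleton bound is violated and no linear [17, 11, 10]_2 code can exist. In particular it is not MDS (MDS requires d = n − k + 1 exactly).
Description: the claimed parameters are [17, 11, 10]_2; such a code would be impossible (violates the Singleton bound).


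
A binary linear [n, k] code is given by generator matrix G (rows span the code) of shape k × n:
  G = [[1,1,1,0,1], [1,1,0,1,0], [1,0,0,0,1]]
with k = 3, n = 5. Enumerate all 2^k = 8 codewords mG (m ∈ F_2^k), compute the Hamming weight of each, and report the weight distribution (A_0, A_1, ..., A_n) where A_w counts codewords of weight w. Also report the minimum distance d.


Weight distribution: A_0 = 1, A_2 = 2, A_3 = 4, A_4 = 1. Minimum distance d = 2.

Enumerate all 2^3 = 8 messages m ∈ F_2^3.
For each, compute codeword c = mG in F_2^5, then tally its weight.
  m = 000 → c = 00000, weight = 0.
  m = 100 → c = 11101, weight = 4.
  m = 010 → c = 11010, weight = 3.
  m = 110 → c = 00111, weight = 3.
  m = 001 → c = 10001, weight = 2.
  m = 101 → c = 01100, weight = 2.
  m = 011 → c = 01011, weight = 3.
  m = 111 → c = 10110, weight = 3.
Tally weights:
  weight 0: 1 codewords.
  weight 2: 2 codewords.
  weight 3: 4 codewords.
  weight 4: 1 codewords.
Minimum distance d = smallest w > 0 with A_w > 0 = 2.
Sanity: Σ A_w = 8 = 2^3 = 8 ✓.


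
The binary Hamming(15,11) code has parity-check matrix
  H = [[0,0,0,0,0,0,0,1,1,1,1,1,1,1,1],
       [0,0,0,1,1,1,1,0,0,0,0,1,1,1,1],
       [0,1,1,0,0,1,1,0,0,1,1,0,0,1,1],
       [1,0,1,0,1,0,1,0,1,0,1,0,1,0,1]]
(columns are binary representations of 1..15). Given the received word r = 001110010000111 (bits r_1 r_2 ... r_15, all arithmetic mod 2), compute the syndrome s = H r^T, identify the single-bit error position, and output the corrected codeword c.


s = (0, 1, 1, 0)^T, error position = 6, corrected codeword c = 001111010000111

Compute s = H r^T mod 2 one row at a time:
  s_1 = 1 + 0 + 0 + 0 + 0 + 1 + 1 + 1 = 4 ≡ 0 (mod 2).
  s_2 = 1 + 1 + 0 + 0 + 0 + 1 + 1 + 1 = 5 ≡ 1 (mod 2).
  s_3 = 0 + 1 + 0 + 0 + 0 + 0 + 1 + 1 = 3 ≡ 1 (mod 2).
  s_4 = 0 + 1 + 1 + 0 + 0 + 0 + 1 + 1 = 4 ≡ 0 (mod 2).
s = (0, 1, 1, 0)^T — this equals column 6 of H (binary 0110), so error is at position 6.
Correct: flip bit 6 of r = 001110010000111 to get c = 001111010000111.


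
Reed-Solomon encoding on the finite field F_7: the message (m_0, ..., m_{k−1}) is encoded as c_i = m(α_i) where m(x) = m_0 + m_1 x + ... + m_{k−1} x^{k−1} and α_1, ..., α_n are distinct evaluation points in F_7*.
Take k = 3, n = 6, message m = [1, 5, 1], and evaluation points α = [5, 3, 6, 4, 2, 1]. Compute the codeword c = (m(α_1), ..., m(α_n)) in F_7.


c = [2, 4, 4, 2, 1, 0]

Message polynomial: m(x) = 1 + 5·x + 1·x^2 (mod 7).
For each evaluation point α_i, compute m(α_i) mod 7:
  α_1 = 5: Horner steps 1 → 3 → 2, so m(5) = 2.
  α_2 = 3: Horner steps 1 → 1 → 4, so m(3) = 4.
  α_3 = 6: Horner steps 1 → 4 → 4, so m(6) = 4.
  α_4 = 4: Horner steps 1 → 2 → 2, so m(4) = 2.
  α_5 = 2: Horner steps 1 → 0 → 1, so m(2) = 1.
  α_6 = 1: Horner steps 1 → 6 → 0, so m(1) = 0.
Codeword c = [2, 4, 4, 2, 1, 0] ∈ F_7^6.


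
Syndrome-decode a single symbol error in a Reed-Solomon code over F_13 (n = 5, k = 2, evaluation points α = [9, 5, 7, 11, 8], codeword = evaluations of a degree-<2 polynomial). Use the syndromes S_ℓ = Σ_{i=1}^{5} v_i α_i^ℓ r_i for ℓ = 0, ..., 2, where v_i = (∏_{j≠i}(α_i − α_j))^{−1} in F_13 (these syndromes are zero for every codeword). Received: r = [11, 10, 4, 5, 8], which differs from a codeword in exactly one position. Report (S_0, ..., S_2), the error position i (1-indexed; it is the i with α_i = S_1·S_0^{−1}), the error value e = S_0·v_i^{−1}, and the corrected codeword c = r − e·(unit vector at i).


S = (8, 12, 5), error at position 5, error magnitude e = 7, c = [11, 10, 4, 5, 1].

Step 1: column multipliers v_i = (∏_{j≠i}(α_i − α_j))^{−1} mod 13.
  i = 1 (α = 9): (9−5)(9−7)(9−11)(9−8) = 4·2·(−2)·1 = −16 ≡ 10, so v_1 = 10^{−1} = 4 (mod 13).
  i = 2 (α = 5): (5−9)(5−7)(5−11)(5−8) = (−4)·(−2)·(−6)·(−3) = 144 ≡ 1, so v_2 = 1^{−1} = 1 (mod 13).
  i = 3 (α = 7): (7−9)(7−5)(7−11)(7−8) = (−2)·2·(−4)·(−1) = −16 ≡ 10, so v_3 = 10^{−1} = 4 (mod 13).
  i = 4 (α = 11): (11−9)(11−5)(11−7)(11−8) = 2·6·4·3 = 144 ≡ 1, so v_4 = 1^{−1} = 1 (mod 13).
  i = 5 (α = 8): (8−9)(8−5)(8−7)(8−11) = (−1)·3·1·(−3) = 9 ≡ 9, so v_5 = 9^{−1} = 3 (mod 13).
  v = [4, 1, 4, 1, 3].
Step 2: syndromes of r = [11, 10, 4, 5, 8] (all sums mod 13).
  S_0 = Σ v_i r_i = 4·11 + 1·10 + 4·4 + 1·5 + 3·8 = 99 ≡ 8.
  S_1 = Σ v_i α_i r_i = 4·9·11 + 1·5·10 + 4·7·4 + 1·11·5 + 3·8·8 = 805 ≡ 12.
  α_i^2 mod 13 = [3, 12, 10, 4, 12].
  S_2 = Σ v_i α_i^2 r_i = 4·3·11 + 1·12·10 + 4·10·4 + 1·4·5 + 3·12·8 = 720 ≡ 5.
  S = (8, 12, 5) ≠ 0, so r is not a codeword (an error is present).
Step 3: locate the error. For a single error e at position i, S_ℓ = v_i·e·α_i^ℓ, so α_err = S_1/S_0.
  S_0^{−1} = 8^{−1} = 5 (mod 13), so α_err = 12·5 = 60 ≡ 8 = α_5. Error position i = 5.
  Consistency check: S_2/S_1 = 5·12 = 60 ≡ 8 = α_err ✓ (single-error assumption holds).
Step 4: error magnitude e = S_0/v_5 = S_0·∏_{j≠5}(α_5 − α_j) = 8·9 = 72 ≡ 7 (mod 13).
Step 5: correct position 5: c_5 = r_5 − e = 8 − 7 ≡ 1 (mod 13). Hence c = [11, 10, 4, 5, 1].
  Check: interpolating c through the α_i gives m(x) = 12 + 10·x (degree < 2) with m(α_i) = c_i for every i, so c is indeed a codeword.


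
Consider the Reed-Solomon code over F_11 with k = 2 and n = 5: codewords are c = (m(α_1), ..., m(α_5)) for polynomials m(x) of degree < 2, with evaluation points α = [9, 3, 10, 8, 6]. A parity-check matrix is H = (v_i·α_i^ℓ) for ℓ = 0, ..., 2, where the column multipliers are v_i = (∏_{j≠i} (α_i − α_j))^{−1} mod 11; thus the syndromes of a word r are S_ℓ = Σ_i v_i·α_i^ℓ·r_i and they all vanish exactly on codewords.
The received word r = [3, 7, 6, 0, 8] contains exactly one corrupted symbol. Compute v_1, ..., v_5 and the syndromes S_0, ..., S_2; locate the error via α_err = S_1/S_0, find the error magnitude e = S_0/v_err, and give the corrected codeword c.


S = (5, 8, 4), error at position 5, error magnitude e = 3, c = [3, 7, 6, 0, 5].

Step 1: column multipliers v_i = (∏_{j≠i}(α_i − α_j))^{−1} mod 11.
  i = 1 (α = 9): (9−3)(9−10)(9−8)(9−6) = 6·(−1)·1·3 = −18 ≡ 4, so v_1 = 4^{−1} = 3 (mod 11).
  i = 2 (α = 3): (3−9)(3−10)(3−8)(3−6) = (−6)·(−7)·(−5)·(−3) = 630 ≡ 3, so v_2 = 3^{−1} = 4 (mod 11).
  i = 3 (α = 10): (10−9)(10−3)(10−8)(10−6) = 1·7·2·4 = 56 ≡ 1, so v_3 = 1^{−1} = 1 (mod 11).
  i = 4 (α = 8): (8−9)(8−3)(8−10)(8−6) = (−1)·5·(−2)·2 = 20 ≡ 9, so v_4 = 9^{−1} = 5 (mod 11).
  i = 5 (α = 6): (6−9)(6−3)(6−10)(6−8) = (−3)·3·(−4)·(−2) = −72 ≡ 5, so v_5 = 5^{−1} = 9 (mod 11).
  v = [3, 4, 1, 5, 9].
Step 2: syndromes of r = [3, 7, 6, 0, 8] (all sums mod 11).
  S_0 = Σ v_i r_i = 3·3 + 4·7 + 1·6 + 5·0 + 9·8 = 115 ≡ 5.
  S_1 = Σ v_i α_i r_i = 3·9·3 + 4·3·7 + 1·10·6 + 5·8·0 + 9·6·8 = 657 ≡ 8.
  α_i^2 mod 11 = [4, 9, 1, 9, 3].
  S_2 = Σ v_i α_i^2 r_i = 3·4·3 + 4·9·7 + 1·1·6 + 5·9·0 + 9·3·8 = 510 ≡ 4.
  S = (5, 8, 4) ≠ 0, so r is not a codeword (an error is present).
Step 3: locate the error. For a single error e at position i, S_ℓ = v_i·e·α_i^ℓ, so α_err = S_1/S_0.
  S_0^{−1} = 5^{−1} = 9 (mod 11), so α_err = 8·9 = 72 ≡ 6 = α_5. Error position i = 5.
  Consistency check: S_2/S_1 = 4·7 = 28 ≡ 6 = α_err ✓ (single-error assumption holds).
Step 4: error magnitude e = S_0/v_5 = S_0·∏_{j≠5}(α_5 − α_j) = 5·5 = 25 ≡ 3 (mod 11).
Step 5: correct position 5: c_5 = r_5 − e = 8 − 3 ≡ 5 (mod 11). Hence c = [3, 7, 6, 0, 5].
  Check: interpolating c through the α_i gives m(x) = 9 + 3·x (degree < 2) with m(α_i) = c_i for every i, so c is indeed a codeword.


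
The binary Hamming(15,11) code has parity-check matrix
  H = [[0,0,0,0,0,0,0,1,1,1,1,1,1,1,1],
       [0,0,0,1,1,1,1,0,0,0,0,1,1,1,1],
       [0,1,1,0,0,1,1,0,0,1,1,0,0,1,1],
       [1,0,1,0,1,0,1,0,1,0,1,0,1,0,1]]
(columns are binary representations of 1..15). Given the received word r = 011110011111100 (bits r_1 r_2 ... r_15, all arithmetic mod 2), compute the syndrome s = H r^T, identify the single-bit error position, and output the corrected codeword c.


s = (0, 0, 0, 1)^T, error position = 1, corrected codeword c = 111110011111100

Compute s = H r^T mod 2 one row at a time:
  s_1 = 1 + 1 + 1 + 1 + 1 + 1 + 0 + 0 = 6 ≡ 0 (mod 2).
  s_2 = 1 + 1 + 0 + 0 + 1 + 1 + 0 + 0 = 4 ≡ 0 (mod 2).
  s_3 = 1 + 1 + 0 + 0 + 1 + 1 + 0 + 0 = 4 ≡ 0 (mod 2).
  s_4 = 0 + 1 + 1 + 0 + 1 + 1 + 1 + 0 = 5 ≡ 1 (mod 2).
s = (0, 0, 0, 1)^T — this equals column 1 of H (binary 0001), so error is at position 1.
Correct: flip bit 1 of r = 011110011111100 to get c = 111110011111100.


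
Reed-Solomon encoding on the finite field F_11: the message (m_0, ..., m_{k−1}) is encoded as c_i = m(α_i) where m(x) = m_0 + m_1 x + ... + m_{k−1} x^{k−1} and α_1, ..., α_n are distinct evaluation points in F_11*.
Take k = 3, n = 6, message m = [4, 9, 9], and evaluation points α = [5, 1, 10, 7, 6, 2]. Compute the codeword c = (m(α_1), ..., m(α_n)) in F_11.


c = [10, 0, 4, 2, 8, 3]

Message polynomial: m(x) = 4 + 9·x + 9·x^2 (mod 11).
For each evaluation point α_i, compute m(α_i) mod 11:
  α_1 = 5: Horner steps 9 → 10 → 10, so m(5) = 10.
  α_2 = 1: Horner steps 9 → 7 → 0, so m(1) = 0.
  α_3 = 10: Horner steps 9 → 0 → 4, so m(10) = 4.
  α_4 = 7: Horner steps 9 → 6 → 2, so m(7) = 2.
  α_5 = 6: Horner steps 9 → 8 → 8, so m(6) = 8.
  α_6 = 2: Horner steps 9 → 5 → 3, so m(2) = 3.
Codeword c = [10, 0, 4, 2, 8, 3] ∈ F_11^6.


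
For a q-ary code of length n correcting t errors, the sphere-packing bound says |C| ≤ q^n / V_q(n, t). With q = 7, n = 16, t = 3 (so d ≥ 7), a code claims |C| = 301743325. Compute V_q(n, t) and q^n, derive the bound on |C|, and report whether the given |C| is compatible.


V_q(n, t) = 125377, q^n = 33232930569601, Hamming bound = 265064011, |C| = 301743325 > bound (violated).

Step 1: Compute V_q(n, t) = Σ_{j=0}^3 C(n, j) (q−1)^j.
  j = 0: C(16,0)·(6)^0 = 1·1 = 1.
  j = 1: C(16,1)·(6)^1 = 16·6 = 96.
  j = 2: C(16,2)·(6)^2 = 120·36 = 4320.
  j = 3: C(16,3)·(6)^3 = 560·216 = 120960.
  V_q(n, t) = 1 + 96 + 4320 + 120960 = 125377.
Step 2: q^n = 7^16 = 33232930569601.
Step 3: Hamming bound ⌊q^n / V_q(n,t)⌋ = ⌊33232930569601/125377⌋ = 265064011.
Step 4: Compare |C| = 301743325 to 265064011: violated.
The claimed |C| lies above the Hamming bound, so no 7-ary code of length 16 with d ≥ 7 can have 301743325 codewords.


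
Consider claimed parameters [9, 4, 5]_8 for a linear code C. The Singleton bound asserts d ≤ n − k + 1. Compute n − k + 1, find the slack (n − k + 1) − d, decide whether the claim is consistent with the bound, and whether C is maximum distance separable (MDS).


Singleton RHS = n − k + 1 = 6, slack = 1, bound satisfied, not MDS.

Singleton bound: d ≤ n − k + 1.
Here n = 9, k = 4, so n − k + 1 = 6.
Given d = 5, check d ≤ 6: YES.
Slack = (n − k + 1) − d = 1.
The code is NOT MDS (slack = 1 > 0).
Description: the claimed parameters are [9, 4, 5]_8; such a code would be non-MDS.


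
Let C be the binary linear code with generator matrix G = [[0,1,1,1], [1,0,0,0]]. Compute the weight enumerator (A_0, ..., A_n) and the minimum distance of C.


Weight distribution: A_0 = 1, A_1 = 1, A_3 = 1, A_4 = 1. Minimum distance d = 1.

Enumerate all 2^2 = 4 messages m ∈ F_2^2.
For each, compute codeword c = mG in F_2^4, then tally its weight.
  m = 00 → c = 0000, weight = 0.
  m = 10 → c = 0111, weight = 3.
  m = 01 → c = 1000, weight = 1.
  m = 11 → c = 1111, weight = 4.
Tally weights:
  weight 0: 1 codewords.
  weight 1: 1 codewords.
  weight 3: 1 codewords.
  weight 4: 1 codewords.
Minimum distance d = smallest w > 0 with A_w > 0 = 1.
Sanity: Σ A_w = 4 = 2^2 = 4 ✓.


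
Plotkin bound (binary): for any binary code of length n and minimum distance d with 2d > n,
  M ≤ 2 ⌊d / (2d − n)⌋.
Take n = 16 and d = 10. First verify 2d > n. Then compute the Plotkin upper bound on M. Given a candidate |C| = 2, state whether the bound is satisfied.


Plotkin bound M ≤ 4; given |C| = 2 ≤ bound (satisfied).

Check applicability: 2d = 20, n = 16.
2d − n = 4 > 0, so Plotkin applies.
Compute d/(2d−n) = 10/4 ≈ 2.5000.
⌊d/(2d−n)⌋ = 2.
Plotkin bound: M ≤ 2·2 = 4.
Given |C| = 2, check: satisfied.
This |C| is below the Plotkin bound.


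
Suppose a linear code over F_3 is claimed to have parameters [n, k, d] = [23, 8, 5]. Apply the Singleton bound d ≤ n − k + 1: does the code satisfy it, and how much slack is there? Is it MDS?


Singleton RHS = n − k + 1 = 16, slack = 11, bound satisfied, not MDS.

Singleton bound: d ≤ n − k + 1.
Here n = 23, k = 8, so n − k + 1 = 16.
Given d = 5, check d ≤ 16: YES.
Slack = (n − k + 1) − d = 11.
The code is NOT MDS (slack = 11 > 0).
Description: the claimed parameters are [23, 8, 5]_3; such a code would be non-MDS.


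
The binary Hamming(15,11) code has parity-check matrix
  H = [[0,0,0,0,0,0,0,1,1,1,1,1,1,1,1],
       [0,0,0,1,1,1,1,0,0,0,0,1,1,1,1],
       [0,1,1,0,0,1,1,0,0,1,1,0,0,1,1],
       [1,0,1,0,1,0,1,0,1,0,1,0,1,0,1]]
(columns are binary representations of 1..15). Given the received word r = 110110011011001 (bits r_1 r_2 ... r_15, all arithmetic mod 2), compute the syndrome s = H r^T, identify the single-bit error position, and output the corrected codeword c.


s = (1, 0, 1, 1)^T, error position = 11, corrected codeword c = 110110011001001

Compute s = H r^T mod 2 one row at a time:
  s_1 = 1 + 1 + 0 + 1 + 1 + 0 + 0 + 1 = 5 ≡ 1 (mod 2).
  s_2 = 1 + 1 + 0 + 0 + 1 + 0 + 0 + 1 = 4 ≡ 0 (mod 2).
  s_3 = 1 + 0 + 0 + 0 + 0 + 1 + 0 + 1 = 3 ≡ 1 (mod 2).
  s_4 = 1 + 0 + 1 + 0 + 1 + 1 + 0 + 1 = 5 ≡ 1 (mod 2).
s = (1, 0, 1, 1)^T — this equals column 11 of H (binary 1011), so error is at position 11.
Correct: flip bit 11 of r = 110110011011001 to get c = 110110011001001.


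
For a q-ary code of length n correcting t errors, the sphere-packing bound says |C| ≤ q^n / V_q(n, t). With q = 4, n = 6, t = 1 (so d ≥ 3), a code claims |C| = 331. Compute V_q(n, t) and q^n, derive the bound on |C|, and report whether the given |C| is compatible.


V_q(n, t) = 19, q^n = 4096, Hamming bound = 215, |C| = 331 > bound (violated).

Step 1: Compute V_q(n, t) = Σ_{j=0}^1 C(n, j) (q−1)^j.
  j = 0: C(6,0)·(3)^0 = 1·1 = 1.
  j = 1: C(6,1)·(3)^1 = 6·3 = 18.
  V_q(n, t) = 1 + 18 = 19.
Step 2: q^n = 4^6 = 4096.
Step 3: Hamming bound ⌊q^n / V_q(n,t)⌋ = ⌊4096/19⌋ = 215.
Step 4: Compare |C| = 331 to 215: violated.
The claimed |C| lies above the Hamming bound, so no 4-ary code of length 6 with d ≥ 3 can have 331 codewords.


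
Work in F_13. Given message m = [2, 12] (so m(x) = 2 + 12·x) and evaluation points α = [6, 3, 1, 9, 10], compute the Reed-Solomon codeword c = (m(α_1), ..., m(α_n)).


c = [9, 12, 1, 6, 5]

Message polynomial: m(x) = 2 + 12·x (mod 13).
For each evaluation point α_i, compute m(α_i) mod 13:
  α_1 = 6: Horner steps 12 → 9, so m(6) = 9.
  α_2 = 3: Horner steps 12 → 12, so m(3) = 12.
  α_3 = 1: Horner steps 12 → 1, so m(1) = 1.
  α_4 = 9: Horner steps 12 → 6, so m(9) = 6.
  α_5 = 10: Horner steps 12 → 5, so m(10) = 5.
Codeword c = [9, 12, 1, 6, 5] ∈ F_13^5.


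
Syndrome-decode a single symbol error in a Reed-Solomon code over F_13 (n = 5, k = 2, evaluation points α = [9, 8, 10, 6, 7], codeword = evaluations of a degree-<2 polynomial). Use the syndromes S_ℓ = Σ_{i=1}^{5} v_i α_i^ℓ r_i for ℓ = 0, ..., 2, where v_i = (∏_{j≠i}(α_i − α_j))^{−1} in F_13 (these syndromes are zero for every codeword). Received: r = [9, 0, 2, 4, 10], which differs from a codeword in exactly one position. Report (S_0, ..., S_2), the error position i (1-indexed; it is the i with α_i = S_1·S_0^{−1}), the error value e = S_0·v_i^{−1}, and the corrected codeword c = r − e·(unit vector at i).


S = (9, 7, 4), error at position 2, error magnitude e = 10, c = [9, 3, 2, 4, 10].

Step 1: column multipliers v_i = (∏_{j≠i}(α_i − α_j))^{−1} mod 13.
  i = 1 (α = 9): (9−8)(9−10)(9−6)(9−7) = 1·(−1)·3·2 = −6 ≡ 7, so v_1 = 7^{−1} = 2 (mod 13).
  i = 2 (α = 8): (8−9)(8−10)(8−6)(8−7) = (−1)·(−2)·2·1 = 4 ≡ 4, so v_2 = 4^{−1} = 10 (mod 13).
  i = 3 (α = 10): (10−9)(10−8)(10−6)(10−7) = 1·2·4·3 = 24 ≡ 11, so v_3 = 11^{−1} = 6 (mod 13).
  i = 4 (α = 6): (6−9)(6−8)(6−10)(6−7) = (−3)·(−2)·(−4)·(−1) = 24 ≡ 11, so v_4 = 11^{−1} = 6 (mod 13).
  i = 5 (α = 7): (7−9)(7−8)(7−10)(7−6) = (−2)·(−1)·(−3)·1 = −6 ≡ 7, so v_5 = 7^{−1} = 2 (mod 13).
  v = [2, 10, 6, 6, 2].
Step 2: syndromes of r = [9, 0, 2, 4, 10] (all sums mod 13).
  S_0 = Σ v_i r_i = 2·9 + 10·0 + 6·2 + 6·4 + 2·10 = 74 ≡ 9.
  S_1 = Σ v_i α_i r_i = 2·9·9 + 10·8·0 + 6·10·2 + 6·6·4 + 2·7·10 = 566 ≡ 7.
  α_i^2 mod 13 = [3, 12, 9, 10, 10].
  S_2 = Σ v_i α_i^2 r_i = 2·3·9 + 10·12·0 + 6·9·2 + 6·10·4 + 2·10·10 = 602 ≡ 4.
  S = (9, 7, 4) ≠ 0, so r is not a codeword (an error is present).
Step 3: locate the error. For a single error e at position i, S_ℓ = v_i·e·α_i^ℓ, so α_err = S_1/S_0.
  S_0^{−1} = 9^{−1} = 3 (mod 13), so α_err = 7·3 = 21 ≡ 8 = α_2. Error position i = 2.
  Consistency check: S_2/S_1 = 4·2 = 8 ≡ 8 = α_err ✓ (single-error assumption holds).
Step 4: error magnitude e = S_0/v_2 = S_0·∏_{j≠2}(α_2 − α_j) = 9·4 = 36 ≡ 10 (mod 13).
Step 5: correct position 2: c_2 = r_2 − e = 0 − 10 ≡ 3 (mod 13). Hence c = [9, 3, 2, 4, 10].
  Check: interpolating c through the α_i gives m(x) = 7 + 6·x (degree < 2) with m(α_i) = c_i for every i, so c is indeed a codeword.


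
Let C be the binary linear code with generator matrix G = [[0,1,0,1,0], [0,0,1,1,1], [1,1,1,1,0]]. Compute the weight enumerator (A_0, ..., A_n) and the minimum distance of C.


Weight distribution: A_0 = 1, A_2 = 2, A_3 = 4, A_4 = 1. Minimum distance d = 2.

Enumerate all 2^3 = 8 messages m ∈ F_2^3.
For each, compute codeword c = mG in F_2^5, then tally its weight.
  m = 000 → c = 00000, weight = 0.
  m = 100 → c = 01010, weight = 2.
  m = 010 → c = 00111, weight = 3.
  m = 110 → c = 01101, weight = 3.
  m = 001 → c = 11110, weight = 4.
  m = 101 → c = 10100, weight = 2.
  m = 011 → c = 11001, weight = 3.
  m = 111 → c = 10011, weight = 3.
Tally weights:
  weight 0: 1 codewords.
  weight 2: 2 codewords.
  weight 3: 4 codewords.
  weight 4: 1 codewords.
Minimum distance d = smallest w > 0 with A_w > 0 = 2.
Sanity: Σ A_w = 8 = 2^3 = 8 ✓.


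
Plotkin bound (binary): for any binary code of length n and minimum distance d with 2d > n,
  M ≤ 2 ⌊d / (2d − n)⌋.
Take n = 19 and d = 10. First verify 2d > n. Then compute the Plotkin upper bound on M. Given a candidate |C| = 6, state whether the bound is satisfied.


Plotkin bound M ≤ 20; given |C| = 6 ≤ bound (satisfied).

Check applicability: 2d = 20, n = 19.
2d − n = 1 > 0, so Plotkin applies.
Compute d/(2d−n) = 10/1 ≈ 10.0000.
⌊d/(2d−n)⌋ = 10.
Plotkin bound: M ≤ 2·10 = 20.
Given |C| = 6, check: satisfied.
This |C| is below the Plotkin bound.


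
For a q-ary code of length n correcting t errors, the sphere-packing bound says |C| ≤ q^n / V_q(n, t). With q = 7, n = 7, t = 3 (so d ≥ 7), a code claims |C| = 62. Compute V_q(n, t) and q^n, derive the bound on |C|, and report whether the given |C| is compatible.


V_q(n, t) = 8359, q^n = 823543, Hamming bound = 98, |C| = 62 ≤ bound (satisfied).

Step 1: Compute V_q(n, t) = Σ_{j=0}^3 C(n, j) (q−1)^j.
  j = 0: C(7,0)·(6)^0 = 1·1 = 1.
  j = 1: C(7,1)·(6)^1 = 7·6 = 42.
  j = 2: C(7,2)·(6)^2 = 21·36 = 756.
  j = 3: C(7,3)·(6)^3 = 35·216 = 7560.
  V_q(n, t) = 1 + 42 + 756 + 7560 = 8359.
Step 2: q^n = 7^7 = 823543.
Step 3: Hamming bound ⌊q^n / V_q(n,t)⌋ = ⌊823543/8359⌋ = 98.
Step 4: Compare |C| = 62 to 98: satisfied.
The claimed |C| lies below the Hamming bound.


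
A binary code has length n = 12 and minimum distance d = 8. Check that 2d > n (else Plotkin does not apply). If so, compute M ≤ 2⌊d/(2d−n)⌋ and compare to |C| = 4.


Plotkin bound M ≤ 4; given |C| = 4 ≤ bound (satisfied).

Check applicability: 2d = 16, n = 12.
2d − n = 4 > 0, so Plotkin applies.
Compute d/(2d−n) = 8/4 ≈ 2.0000.
⌊d/(2d−n)⌋ = 2.
Plotkin bound: M ≤ 2·2 = 4.
Given |C| = 4, check: satisfied.
This |C| is at the Plotkin bound.


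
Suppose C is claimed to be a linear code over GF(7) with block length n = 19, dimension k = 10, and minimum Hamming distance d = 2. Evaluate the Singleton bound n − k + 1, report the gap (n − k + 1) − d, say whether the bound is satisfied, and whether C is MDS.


Singleton RHS = n − k + 1 = 10, slack = 8, bound satisfied, not MDS.

Singleton bound: d ≤ n − k + 1.
Here n = 19, k = 10, so n − k + 1 = 10.
Given d = 2, check d ≤ 10: YES.
Slack = (n − k + 1) − d = 8.
The code is NOT MDS (slack = 8 > 0).
Description: the claimed parameters are [19, 10, 2]_7; such a code would be non-MDS.


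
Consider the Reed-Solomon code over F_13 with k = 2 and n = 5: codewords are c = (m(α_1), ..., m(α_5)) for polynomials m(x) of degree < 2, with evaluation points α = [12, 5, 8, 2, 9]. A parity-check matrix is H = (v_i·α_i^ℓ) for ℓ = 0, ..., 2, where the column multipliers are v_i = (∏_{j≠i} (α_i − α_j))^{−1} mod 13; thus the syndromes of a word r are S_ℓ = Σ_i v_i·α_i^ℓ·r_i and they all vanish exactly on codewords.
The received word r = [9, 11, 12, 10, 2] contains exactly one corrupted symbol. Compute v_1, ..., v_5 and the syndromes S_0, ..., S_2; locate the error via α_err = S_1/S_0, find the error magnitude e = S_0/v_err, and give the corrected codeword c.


S = (1, 9, 3), error at position 5, error magnitude e = 7, c = [9, 11, 12, 10, 8].

Step 1: column multipliers v_i = (∏_{j≠i}(α_i − α_j))^{−1} mod 13.
  i = 1 (α = 12): (12−5)(12−8)(12−2)(12−9) = 7·4·10·3 = 840 ≡ 8, so v_1 = 8^{−1} = 5 (mod 13).
  i = 2 (α = 5): (5−12)(5−8)(5−2)(5−9) = (−7)·(−3)·3·(−4) = −252 ≡ 8, so v_2 = 8^{−1} = 5 (mod 13).
  i = 3 (α = 8): (8−12)(8−5)(8−2)(8−9) = (−4)·3·6·(−1) = 72 ≡ 7, so v_3 = 7^{−1} = 2 (mod 13).
  i = 4 (α = 2): (2−12)(2−5)(2−8)(2−9) = (−10)·(−3)·(−6)·(−7) = 1260 ≡ 12, so v_4 = 12^{−1} = 12 (mod 13).
  i = 5 (α = 9): (9−12)(9−5)(9−8)(9−2) = (−3)·4·1·7 = −84 ≡ 7, so v_5 = 7^{−1} = 2 (mod 13).
  v = [5, 5, 2, 12, 2].
Step 2: syndromes of r = [9, 11, 12, 10, 2] (all sums mod 13).
  S_0 = Σ v_i r_i = 5·9 + 5·11 + 2·12 + 12·10 + 2·2 = 248 ≡ 1.
  S_1 = Σ v_i α_i r_i = 5·12·9 + 5·5·11 + 2·8·12 + 12·2·10 + 2·9·2 = 1283 ≡ 9.
  α_i^2 mod 13 = [1, 12, 12, 4, 3].
  S_2 = Σ v_i α_i^2 r_i = 5·1·9 + 5·12·11 + 2·12·12 + 12·4·10 + 2·3·2 = 1485 ≡ 3.
  S = (1, 9, 3) ≠ 0, so r is not a codeword (an error is present).
Step 3: locate the error. For a single error e at position i, S_ℓ = v_i·e·α_i^ℓ, so α_err = S_1/S_0.
  S_0^{−1} = 1^{−1} = 1 (mod 13), so α_err = 9·1 = 9 ≡ 9 = α_5. Error position i = 5.
  Consistency check: S_2/S_1 = 3·3 = 9 ≡ 9 = α_err ✓ (single-error assumption holds).
Step 4: error magnitude e = S_0/v_5 = S_0·∏_{j≠5}(α_5 − α_j) = 1·7 = 7 ≡ 7 (mod 13).
Step 5: correct position 5: c_5 = r_5 − e = 2 − 7 ≡ 8 (mod 13). Hence c = [9, 11, 12, 10, 8].
  Check: interpolating c through the α_i gives m(x) = 5 + 9·x (degree < 2) with m(α_i) = c_i for every i, so c is indeed a codeword.


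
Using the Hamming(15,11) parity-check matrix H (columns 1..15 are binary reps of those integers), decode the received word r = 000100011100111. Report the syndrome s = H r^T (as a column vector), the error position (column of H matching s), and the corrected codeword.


s = (0, 0, 1, 1)^T, error position = 3, corrected codeword c = 001100011100111

Compute s = H r^T mod 2 one row at a time:
  s_1 = 1 + 1 + 1 + 0 + 0 + 1 + 1 + 1 = 6 ≡ 0 (mod 2).
  s_2 = 1 + 0 + 0 + 0 + 0 + 1 + 1 + 1 = 4 ≡ 0 (mod 2).
  s_3 = 0 + 0 + 0 + 0 + 1 + 0 + 1 + 1 = 3 ≡ 1 (mod 2).
  s_4 = 0 + 0 + 0 + 0 + 1 + 0 + 1 + 1 = 3 ≡ 1 (mod 2).
s = (0, 0, 1, 1)^T — this equals column 3 of H (binary 0011), so error is at position 3.
Correct: flip bit 3 of r = 000100011100111 to get c = 001100011100111.


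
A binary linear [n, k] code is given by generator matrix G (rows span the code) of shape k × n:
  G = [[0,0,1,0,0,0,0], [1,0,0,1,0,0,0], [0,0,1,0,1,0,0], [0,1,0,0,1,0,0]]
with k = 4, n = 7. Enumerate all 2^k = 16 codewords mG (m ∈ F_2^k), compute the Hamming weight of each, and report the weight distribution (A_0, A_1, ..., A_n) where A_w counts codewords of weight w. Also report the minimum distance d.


Weight distribution: A_0 = 1, A_1 = 3, A_2 = 4, A_3 = 4, A_4 = 3, A_5 = 1. Minimum distance d = 1.

Enumerate all 2^4 = 16 messages m ∈ F_2^4.
For each, compute codeword c = mG in F_2^7, then tally its weight.
  m = 0000 → c = 0000000, weight = 0.
  m = 1000 → c = 0010000, weight = 1.
  m = 0100 → c = 1001000, weight = 2.
  m = 1100 → c = 1011000, weight = 3.
  m = 0010 → c = 0010100, weight = 2.
  m = 1010 → c = 0000100, weight = 1.
  m = 0110 → c = 1011100, weight = 4.
  m = 1110 → c = 1001100, weight = 3.
  m = 0001 → c = 0100100, weight = 2.
  m = 1001 → c = 0110100, weight = 3.
  m = 0101 → c = 1101100, weight = 4.
  m = 1101 → c = 1111100, weight = 5.
  m = 0011 → c = 0110000, weight = 2.
  m = 1011 → c = 0100000, weight = 1.
  m = 0111 → c = 1111000, weight = 4.
  m = 1111 → c = 1101000, weight = 3.
Tally weights:
  weight 0: 1 codewords.
  weight 1: 3 codewords.
  weight 2: 4 codewords.
  weight 3: 4 codewords.
  weight 4: 3 codewords.
  weight 5: 1 codewords.
Minimum distance d = smallest w > 0 with A_w > 0 = 1.
Sanity: Σ A_w = 16 = 2^4 = 16 ✓.


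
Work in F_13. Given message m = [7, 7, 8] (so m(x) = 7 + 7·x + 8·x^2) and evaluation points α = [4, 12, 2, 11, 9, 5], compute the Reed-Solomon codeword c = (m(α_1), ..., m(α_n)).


c = [7, 8, 1, 12, 3, 8]

Message polynomial: m(x) = 7 + 7·x + 8·x^2 (mod 13).
For each evaluation point α_i, compute m(α_i) mod 13:
  α_1 = 4: Horner steps 8 → 0 → 7, so m(4) = 7.
  α_2 = 12: Horner steps 8 → 12 → 8, so m(12) = 8.
  α_3 = 2: Horner steps 8 → 10 → 1, so m(2) = 1.
  α_4 = 11: Horner steps 8 → 4 → 12, so m(11) = 12.
  α_5 = 9: Horner steps 8 → 1 → 3, so m(9) = 3.
  α_6 = 5: Horner steps 8 → 8 → 8, so m(5) = 8.
Codeword c = [7, 8, 1, 12, 3, 8] ∈ F_13^6.


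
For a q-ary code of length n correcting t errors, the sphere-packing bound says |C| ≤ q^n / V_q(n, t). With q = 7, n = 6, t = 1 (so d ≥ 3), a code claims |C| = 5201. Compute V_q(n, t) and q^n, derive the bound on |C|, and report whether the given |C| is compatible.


V_q(n, t) = 37, q^n = 117649, Hamming bound = 3179, |C| = 5201 > bound (violated).

Step 1: Compute V_q(n, t) = Σ_{j=0}^1 C(n, j) (q−1)^j.
  j = 0: C(6,0)·(6)^0 = 1·1 = 1.
  j = 1: C(6,1)·(6)^1 = 6·6 = 36.
  V_q(n, t) = 1 + 36 = 37.
Step 2: q^n = 7^6 = 117649.
Step 3: Hamming bound ⌊q^n / V_q(n,t)⌋ = ⌊117649/37⌋ = 3179.
Step 4: Compare |C| = 5201 to 3179: violated.
The claimed |C| lies above the Hamming bound, so no 7-ary code of length 6 with d ≥ 3 can have 5201 codewords.


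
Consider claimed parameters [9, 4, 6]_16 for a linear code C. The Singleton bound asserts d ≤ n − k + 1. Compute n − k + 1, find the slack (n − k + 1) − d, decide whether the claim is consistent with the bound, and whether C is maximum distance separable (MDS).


Singleton RHS = n − k + 1 = 6, slack = 0, bound satisfied, MDS.

Singleton bound: d ≤ n − k + 1.
Here n = 9, k = 4, so n − k + 1 = 6.
Given d = 6, check d ≤ 6: YES.
Slack = (n − k + 1) − d = 0.
The code is MDS (slack = 0).
Description: the claimed parameters are [9, 4, 6]_16; such a code would be MDS (meets Singleton bound).


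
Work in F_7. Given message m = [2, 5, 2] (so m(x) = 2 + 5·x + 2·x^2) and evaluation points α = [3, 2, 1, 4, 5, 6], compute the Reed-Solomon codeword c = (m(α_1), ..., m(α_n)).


c = [0, 6, 2, 5, 0, 6]

Message polynomial: m(x) = 2 + 5·x + 2·x^2 (mod 7).
For each evaluation point α_i, compute m(α_i) mod 7:
  α_1 = 3: Horner steps 2 → 4 → 0, so m(3) = 0.
  α_2 = 2: Horner steps 2 → 2 → 6, so m(2) = 6.
  α_3 = 1: Horner steps 2 → 0 → 2, so m(1) = 2.
  α_4 = 4: Horner steps 2 → 6 → 5, so m(4) = 5.
  α_5 = 5: Horner steps 2 → 1 → 0, so m(5) = 0.
  α_6 = 6: Horner steps 2 → 3 → 6, so m(6) = 6.
Codeword c = [0, 6, 2, 5, 0, 6] ∈ F_7^6.


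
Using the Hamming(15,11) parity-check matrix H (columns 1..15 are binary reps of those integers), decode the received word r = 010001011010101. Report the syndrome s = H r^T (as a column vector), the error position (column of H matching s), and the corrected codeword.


s = (1, 1, 0, 0)^T, error position = 12, corrected codeword c = 010001011011101

Compute s = H r^T mod 2 one row at a time:
  s_1 = 1 + 1 + 0 + 1 + 0 + 1 + 0 + 1 = 5 ≡ 1 (mod 2).
  s_2 = 0 + 0 + 1 + 0 + 0 + 1 + 0 + 1 = 3 ≡ 1 (mod 2).
  s_3 = 1 + 0 + 1 + 0 + 0 + 1 + 0 + 1 = 4 ≡ 0 (mod 2).
  s_4 = 0 + 0 + 0 + 0 + 1 + 1 + 1 + 1 = 4 ≡ 0 (mod 2).
s = (1, 1, 0, 0)^T — this equals column 12 of H (binary 1100), so error is at position 12.
Correct: flip bit 12 of r = 010001011010101 to get c = 010001011011101.


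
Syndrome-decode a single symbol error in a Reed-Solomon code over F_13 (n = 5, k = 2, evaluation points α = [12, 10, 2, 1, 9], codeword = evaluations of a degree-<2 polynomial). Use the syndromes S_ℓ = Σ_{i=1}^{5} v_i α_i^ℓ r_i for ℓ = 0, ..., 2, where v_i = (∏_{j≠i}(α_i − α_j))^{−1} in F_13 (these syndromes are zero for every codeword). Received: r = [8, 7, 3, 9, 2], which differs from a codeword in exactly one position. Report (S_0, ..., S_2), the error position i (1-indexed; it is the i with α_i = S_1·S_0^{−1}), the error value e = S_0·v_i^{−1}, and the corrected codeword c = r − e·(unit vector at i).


S = (11, 8, 7), error at position 5, error magnitude e = 2, c = [8, 7, 3, 9, 0].

Step 1: column multipliers v_i = (∏_{j≠i}(α_i − α_j))^{−1} mod 13.
  i = 1 (α = 12): (12−10)(12−2)(12−1)(12−9) = 2·10·11·3 = 660 ≡ 10, so v_1 = 10^{−1} = 4 (mod 13).
  i = 2 (α = 10): (10−12)(10−2)(10−1)(10−9) = (−2)·8·9·1 = −144 ≡ 12, so v_2 = 12^{−1} = 12 (mod 13).
  i = 3 (α = 2): (2−12)(2−10)(2−1)(2−9) = (−10)·(−8)·1·(−7) = −560 ≡ 12, so v_3 = 12^{−1} = 12 (mod 13).
  i = 4 (α = 1): (1−12)(1−10)(1−2)(1−9) = (−11)·(−9)·(−1)·(−8) = 792 ≡ 12, so v_4 = 12^{−1} = 12 (mod 13).
  i = 5 (α = 9): (9−12)(9−10)(9−2)(9−1) = (−3)·(−1)·7·8 = 168 ≡ 12, so v_5 = 12^{−1} = 12 (mod 13).
  v = [4, 12, 12, 12, 12].
Step 2: syndromes of r = [8, 7, 3, 9, 2] (all sums mod 13).
  S_0 = Σ v_i r_i = 4·8 + 12·7 + 12·3 + 12·9 + 12·2 = 284 ≡ 11.
  S_1 = Σ v_i α_i r_i = 4·12·8 + 12·10·7 + 12·2·3 + 12·1·9 + 12·9·2 = 1620 ≡ 8.
  α_i^2 mod 13 = [1, 9, 4, 1, 3].
  S_2 = Σ v_i α_i^2 r_i = 4·1·8 + 12·9·7 + 12·4·3 + 12·1·9 + 12·3·2 = 1112 ≡ 7.
  S = (11, 8, 7) ≠ 0, so r is not a codeword (an error is present).
Step 3: locate the error. For a single error e at position i, S_ℓ = v_i·e·α_i^ℓ, so α_err = S_1/S_0.
  S_0^{−1} = 11^{−1} = 6 (mod 13), so α_err = 8·6 = 48 ≡ 9 = α_5. Error position i = 5.
  Consistency check: S_2/S_1 = 7·5 = 35 ≡ 9 = α_err ✓ (single-error assumption holds).
Step 4: error magnitude e = S_0/v_5 = S_0·∏_{j≠5}(α_5 − α_j) = 11·12 = 132 ≡ 2 (mod 13).
Step 5: correct position 5: c_5 = r_5 − e = 2 − 2 ≡ 0 (mod 13). Hence c = [8, 7, 3, 9, 0].
  Check: interpolating c through the α_i gives m(x) = 2 + 7·x (degree < 2) with m(α_i) = c_i for every i, so c is indeed a codeword.


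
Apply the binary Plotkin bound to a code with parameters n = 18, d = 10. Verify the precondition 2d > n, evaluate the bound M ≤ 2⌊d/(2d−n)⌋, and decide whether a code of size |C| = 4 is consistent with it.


Plotkin bound M ≤ 10; given |C| = 4 ≤ bound (satisfied).

Check applicability: 2d = 20, n = 18.
2d − n = 2 > 0, so Plotkin applies.
Compute d/(2d−n) = 10/2 ≈ 5.0000.
⌊d/(2d−n)⌋ = 5.
Plotkin bound: M ≤ 2·5 = 10.
Given |C| = 4, check: satisfied.
This |C| is below the Plotkin bound.


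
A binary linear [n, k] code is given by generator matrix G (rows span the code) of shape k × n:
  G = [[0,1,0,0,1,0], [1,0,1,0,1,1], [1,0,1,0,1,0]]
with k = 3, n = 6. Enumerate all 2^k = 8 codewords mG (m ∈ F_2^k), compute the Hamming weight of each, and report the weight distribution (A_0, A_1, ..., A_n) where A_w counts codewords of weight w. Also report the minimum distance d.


Weight distribution: A_0 = 1, A_1 = 1, A_2 = 1, A_3 = 3, A_4 = 2. Minimum distance d = 1.

Enumerate all 2^3 = 8 messages m ∈ F_2^3.
For each, compute codeword c = mG in F_2^6, then tally its weight.
  m = 000 → c = 000000, weight = 0.
  m = 100 → c = 010010, weight = 2.
  m = 010 → c = 101011, weight = 4.
  m = 110 → c = 111001, weight = 4.
  m = 001 → c = 101010, weight = 3.
  m = 101 → c = 111000, weight = 3.
  m = 011 → c = 000001, weight = 1.
  m = 111 → c = 010011, weight = 3.
Tally weights:
  weight 0: 1 codewords.
  weight 1: 1 codewords.
  weight 2: 1 codewords.
  weight 3: 3 codewords.
  weight 4: 2 codewords.
Minimum distance d = smallest w > 0 with A_w > 0 = 1.
Sanity: Σ A_w = 8 = 2^3 = 8 ✓.


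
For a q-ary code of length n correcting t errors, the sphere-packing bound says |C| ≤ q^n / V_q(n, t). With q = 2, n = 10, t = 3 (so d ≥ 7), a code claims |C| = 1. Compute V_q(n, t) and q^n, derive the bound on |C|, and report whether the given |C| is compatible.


V_q(n, t) = 176, q^n = 1024, Hamming bound = 5, |C| = 1 ≤ bound (satisfied).

Step 1: Compute V_q(n, t) = Σ_{j=0}^3 C(n, j) (q−1)^j.
  j = 0: C(10,0)·(1)^0 = 1·1 = 1.
  j = 1: C(10,1)·(1)^1 = 10·1 = 10.
  j = 2: C(10,2)·(1)^2 = 45·1 = 45.
  j = 3: C(10,3)·(1)^3 = 120·1 = 120.
  V_q(n, t) = 1 + 10 + 45 + 120 = 176.
Step 2: q^n = 2^10 = 1024.
Step 3: Hamming bound ⌊q^n / V_q(n,t)⌋ = ⌊1024/176⌋ = 5.
Step 4: Compare |C| = 1 to 5: satisfied.
The claimed |C| lies below the Hamming bound.


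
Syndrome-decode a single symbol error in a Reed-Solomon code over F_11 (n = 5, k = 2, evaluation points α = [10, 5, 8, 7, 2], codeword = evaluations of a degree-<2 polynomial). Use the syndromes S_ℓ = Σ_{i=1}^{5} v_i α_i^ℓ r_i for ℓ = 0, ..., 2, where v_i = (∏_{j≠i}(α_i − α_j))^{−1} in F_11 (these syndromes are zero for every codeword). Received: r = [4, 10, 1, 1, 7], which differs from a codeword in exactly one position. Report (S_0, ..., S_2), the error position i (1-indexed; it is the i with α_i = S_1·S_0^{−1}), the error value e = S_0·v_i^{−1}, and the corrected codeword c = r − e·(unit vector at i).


S = (4, 10, 3), error at position 3, error magnitude e = 10, c = [4, 10, 2, 1, 7].

Step 1: column multipliers v_i = (∏_{j≠i}(α_i − α_j))^{−1} mod 11.
  i = 1 (α = 10): (10−5)(10−8)(10−7)(10−2) = 5·2·3·8 = 240 ≡ 9, so v_1 = 9^{−1} = 5 (mod 11).
  i = 2 (α = 5): (5−10)(5−8)(5−7)(5−2) = (−5)·(−3)·(−2)·3 = −90 ≡ 9, so v_2 = 9^{−1} = 5 (mod 11).
  i = 3 (α = 8): (8−10)(8−5)(8−7)(8−2) = (−2)·3·1·6 = −36 ≡ 8, so v_3 = 8^{−1} = 7 (mod 11).
  i = 4 (α = 7): (7−10)(7−5)(7−8)(7−2) = (−3)·2·(−1)·5 = 30 ≡ 8, so v_4 = 8^{−1} = 7 (mod 11).
  i = 5 (α = 2): (2−10)(2−5)(2−8)(2−7) = (−8)·(−3)·(−6)·(−5) = 720 ≡ 5, so v_5 = 5^{−1} = 9 (mod 11).
  v = [5, 5, 7, 7, 9].
Step 2: syndromes of r = [4, 10, 1, 1, 7] (all sums mod 11).
  S_0 = Σ v_i r_i = 5·4 + 5·10 + 7·1 + 7·1 + 9·7 = 147 ≡ 4.
  S_1 = Σ v_i α_i r_i = 5·10·4 + 5·5·10 + 7·8·1 + 7·7·1 + 9·2·7 = 681 ≡ 10.
  α_i^2 mod 11 = [1, 3, 9, 5, 4].
  S_2 = Σ v_i α_i^2 r_i = 5·1·4 + 5·3·10 + 7·9·1 + 7·5·1 + 9·4·7 = 520 ≡ 3.
  S = (4, 10, 3) ≠ 0, so r is not a codeword (an error is present).
Step 3: locate the error. For a single error e at position i, S_ℓ = v_i·e·α_i^ℓ, so α_err = S_1/S_0.
  S_0^{−1} = 4^{−1} = 3 (mod 11), so α_err = 10·3 = 30 ≡ 8 = α_3. Error position i = 3.
  Consistency check: S_2/S_1 = 3·10 = 30 ≡ 8 = α_err ✓ (single-error assumption holds).
Step 4: error magnitude e = S_0/v_3 = S_0·∏_{j≠3}(α_3 − α_j) = 4·8 = 32 ≡ 10 (mod 11).
Step 5: correct position 3: c_3 = r_3 − e = 1 − 10 ≡ 2 (mod 11). Hence c = [4, 10, 2, 1, 7].
  Check: interpolating c through the α_i gives m(x) = 5 + 1·x (degree < 2) with m(α_i) = c_i for every i, so c is indeed a codeword.
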